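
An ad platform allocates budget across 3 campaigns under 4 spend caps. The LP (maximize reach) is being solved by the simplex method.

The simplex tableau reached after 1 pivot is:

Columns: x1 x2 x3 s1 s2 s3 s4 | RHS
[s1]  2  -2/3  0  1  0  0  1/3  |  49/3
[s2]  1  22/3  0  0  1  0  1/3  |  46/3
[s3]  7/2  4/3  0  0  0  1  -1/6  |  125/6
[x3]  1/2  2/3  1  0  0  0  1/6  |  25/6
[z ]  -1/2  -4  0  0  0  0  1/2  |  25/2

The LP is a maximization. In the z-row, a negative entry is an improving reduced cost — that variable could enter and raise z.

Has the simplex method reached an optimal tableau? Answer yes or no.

Column x1 has objective-row coefficient -1/2, which is negative; an improving pivot exists, so not yet optimal.

no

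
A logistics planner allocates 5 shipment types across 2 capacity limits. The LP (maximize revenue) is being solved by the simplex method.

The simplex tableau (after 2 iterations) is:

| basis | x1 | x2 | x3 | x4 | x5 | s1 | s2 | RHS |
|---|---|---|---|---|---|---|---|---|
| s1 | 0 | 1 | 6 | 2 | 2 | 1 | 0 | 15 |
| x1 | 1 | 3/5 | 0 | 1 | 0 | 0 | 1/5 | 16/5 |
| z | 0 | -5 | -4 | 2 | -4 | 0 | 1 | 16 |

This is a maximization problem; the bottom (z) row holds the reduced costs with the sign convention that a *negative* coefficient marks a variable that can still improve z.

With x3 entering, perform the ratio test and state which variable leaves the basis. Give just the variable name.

s1

Ratios: row 1 (s1): 15/6 = 5/2; row 2 (x1): entry 0 ≤ 0, skip.
Minimum ratio 5/2 is in the s1 row, so s1 leaves.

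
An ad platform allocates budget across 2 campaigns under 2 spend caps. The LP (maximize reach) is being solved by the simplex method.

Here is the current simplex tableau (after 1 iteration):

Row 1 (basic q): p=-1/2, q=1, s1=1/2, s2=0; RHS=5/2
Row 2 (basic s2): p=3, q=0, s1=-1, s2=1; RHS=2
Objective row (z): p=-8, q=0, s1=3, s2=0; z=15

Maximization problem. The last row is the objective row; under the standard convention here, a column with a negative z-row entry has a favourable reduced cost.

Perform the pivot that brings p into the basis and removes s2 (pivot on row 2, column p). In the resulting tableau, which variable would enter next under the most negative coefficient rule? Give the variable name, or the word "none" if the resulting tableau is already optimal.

none

Pivot element 3. New z-row = old z-row − (-8)·(row 2/3).
Updated z-row coefficients: p: 0, q: 0, s1: 1/3, s2: 8/3.
No coefficient is strictly negative; the tableau after this pivot is optimal.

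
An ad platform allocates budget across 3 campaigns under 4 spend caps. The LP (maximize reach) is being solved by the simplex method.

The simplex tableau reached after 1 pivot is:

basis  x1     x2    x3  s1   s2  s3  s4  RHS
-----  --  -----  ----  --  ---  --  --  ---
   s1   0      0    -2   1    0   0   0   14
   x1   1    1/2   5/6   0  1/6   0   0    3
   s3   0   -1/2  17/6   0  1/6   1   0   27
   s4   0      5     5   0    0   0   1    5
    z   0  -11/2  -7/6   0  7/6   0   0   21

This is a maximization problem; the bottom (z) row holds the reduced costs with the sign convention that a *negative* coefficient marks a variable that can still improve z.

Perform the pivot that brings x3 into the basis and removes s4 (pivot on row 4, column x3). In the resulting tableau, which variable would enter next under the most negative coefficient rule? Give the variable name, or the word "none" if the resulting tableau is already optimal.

x2

Pivot element 5. New z-row = old z-row − (-7/6)·(row 4/5).
Updated z-row coefficients: x1: 0, x2: -13/3, x3: 0, s1: 0, s2: 7/6, s3: 0, s4: 7/30.
The most negative is -13/3 in column x2, so x2 would enter next.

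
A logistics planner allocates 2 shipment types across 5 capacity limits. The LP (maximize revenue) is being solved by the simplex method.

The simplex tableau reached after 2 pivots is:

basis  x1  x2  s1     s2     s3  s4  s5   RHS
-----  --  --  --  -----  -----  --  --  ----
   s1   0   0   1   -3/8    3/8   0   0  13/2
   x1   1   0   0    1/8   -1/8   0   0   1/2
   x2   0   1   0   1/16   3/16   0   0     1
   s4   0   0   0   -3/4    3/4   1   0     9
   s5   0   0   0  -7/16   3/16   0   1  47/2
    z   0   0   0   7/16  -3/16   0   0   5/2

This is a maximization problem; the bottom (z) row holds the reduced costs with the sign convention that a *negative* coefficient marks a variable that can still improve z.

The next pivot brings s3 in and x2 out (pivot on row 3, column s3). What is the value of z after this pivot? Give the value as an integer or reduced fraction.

Minimum ratio for s3: 1/(3/16) = 16/3.
z changes by −(z-row coeff of s3)·ratio = −(-3/16)·(16/3) = 1.
New z = 5/2 + 1 = 7/2.

7/2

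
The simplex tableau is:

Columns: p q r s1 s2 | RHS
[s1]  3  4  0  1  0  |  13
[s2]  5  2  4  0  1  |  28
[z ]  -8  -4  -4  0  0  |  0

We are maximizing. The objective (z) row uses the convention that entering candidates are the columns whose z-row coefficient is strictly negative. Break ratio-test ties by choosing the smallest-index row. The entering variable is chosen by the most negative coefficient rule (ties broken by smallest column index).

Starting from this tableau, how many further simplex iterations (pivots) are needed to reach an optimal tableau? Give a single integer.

pivot: p in, s1 out → z = 104/3
pivot: r in, s2 out → z = 41
No improving column remains; optimal.

2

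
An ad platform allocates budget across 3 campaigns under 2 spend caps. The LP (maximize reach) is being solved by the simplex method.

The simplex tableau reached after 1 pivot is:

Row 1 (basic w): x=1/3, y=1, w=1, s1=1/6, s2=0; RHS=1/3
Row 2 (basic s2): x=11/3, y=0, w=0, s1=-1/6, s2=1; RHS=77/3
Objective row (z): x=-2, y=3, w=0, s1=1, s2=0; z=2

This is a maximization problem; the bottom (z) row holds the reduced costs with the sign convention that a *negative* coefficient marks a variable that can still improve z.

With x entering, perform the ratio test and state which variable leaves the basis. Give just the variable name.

w

Ratios: row 1 (w): (1/3)/(1/3) = 1; row 2 (s2): (77/3)/(11/3) = 7.
Minimum ratio 1 is in the w row, so w leaves.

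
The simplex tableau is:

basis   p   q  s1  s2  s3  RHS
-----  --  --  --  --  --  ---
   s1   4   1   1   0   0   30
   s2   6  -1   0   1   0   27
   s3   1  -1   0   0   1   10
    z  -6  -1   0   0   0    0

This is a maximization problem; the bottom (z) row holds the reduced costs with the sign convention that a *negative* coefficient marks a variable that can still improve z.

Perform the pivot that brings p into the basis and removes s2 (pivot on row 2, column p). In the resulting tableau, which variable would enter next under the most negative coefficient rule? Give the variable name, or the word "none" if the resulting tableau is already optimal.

Pivot element 6. New z-row = old z-row − (-6)·(row 2/6).
Updated z-row coefficients: p: 0, q: -2, s1: 0, s2: 1, s3: 0.
The most negative is -2 in column q, so q would enter next.

q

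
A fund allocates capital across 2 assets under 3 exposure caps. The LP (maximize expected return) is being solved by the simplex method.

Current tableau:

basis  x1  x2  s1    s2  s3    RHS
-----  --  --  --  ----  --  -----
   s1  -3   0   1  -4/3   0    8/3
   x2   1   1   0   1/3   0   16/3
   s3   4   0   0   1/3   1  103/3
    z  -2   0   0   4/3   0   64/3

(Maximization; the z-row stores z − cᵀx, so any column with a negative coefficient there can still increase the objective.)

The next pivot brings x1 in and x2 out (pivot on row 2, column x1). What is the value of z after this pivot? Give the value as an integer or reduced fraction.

Minimum ratio for x1: (16/3)/1 = 16/3.
z changes by −(z-row coeff of x1)·ratio = −(-2)·(16/3) = 32/3.
New z = 64/3 + (32/3) = 32.

32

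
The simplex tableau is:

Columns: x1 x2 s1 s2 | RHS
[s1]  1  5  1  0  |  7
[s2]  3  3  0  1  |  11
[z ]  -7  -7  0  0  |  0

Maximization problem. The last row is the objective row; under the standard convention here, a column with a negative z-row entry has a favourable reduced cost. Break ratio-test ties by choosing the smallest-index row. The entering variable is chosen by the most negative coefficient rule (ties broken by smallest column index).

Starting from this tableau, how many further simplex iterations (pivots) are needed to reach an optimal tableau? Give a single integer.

1

pivot: x1 in, s2 out → z = 77/3
No improving column remains; optimal.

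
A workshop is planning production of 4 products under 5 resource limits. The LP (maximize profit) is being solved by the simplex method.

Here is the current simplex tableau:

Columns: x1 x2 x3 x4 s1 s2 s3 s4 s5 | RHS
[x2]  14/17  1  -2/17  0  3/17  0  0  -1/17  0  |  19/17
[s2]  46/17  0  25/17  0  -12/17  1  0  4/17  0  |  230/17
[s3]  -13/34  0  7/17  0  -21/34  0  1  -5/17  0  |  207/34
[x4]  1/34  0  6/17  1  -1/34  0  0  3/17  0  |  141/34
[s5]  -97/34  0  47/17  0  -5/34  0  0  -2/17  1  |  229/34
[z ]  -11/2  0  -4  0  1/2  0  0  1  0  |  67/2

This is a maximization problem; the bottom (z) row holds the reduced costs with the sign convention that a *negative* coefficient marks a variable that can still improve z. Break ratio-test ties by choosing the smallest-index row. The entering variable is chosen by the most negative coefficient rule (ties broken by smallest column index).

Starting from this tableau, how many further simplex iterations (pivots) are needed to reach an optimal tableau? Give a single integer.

pivot: x1 in, x2 out → z = 1147/28
pivot: x3 in, s5 out → z = 125/2
pivot: s4 in, s2 out → z = 313/5
No improving column remains; optimal.

3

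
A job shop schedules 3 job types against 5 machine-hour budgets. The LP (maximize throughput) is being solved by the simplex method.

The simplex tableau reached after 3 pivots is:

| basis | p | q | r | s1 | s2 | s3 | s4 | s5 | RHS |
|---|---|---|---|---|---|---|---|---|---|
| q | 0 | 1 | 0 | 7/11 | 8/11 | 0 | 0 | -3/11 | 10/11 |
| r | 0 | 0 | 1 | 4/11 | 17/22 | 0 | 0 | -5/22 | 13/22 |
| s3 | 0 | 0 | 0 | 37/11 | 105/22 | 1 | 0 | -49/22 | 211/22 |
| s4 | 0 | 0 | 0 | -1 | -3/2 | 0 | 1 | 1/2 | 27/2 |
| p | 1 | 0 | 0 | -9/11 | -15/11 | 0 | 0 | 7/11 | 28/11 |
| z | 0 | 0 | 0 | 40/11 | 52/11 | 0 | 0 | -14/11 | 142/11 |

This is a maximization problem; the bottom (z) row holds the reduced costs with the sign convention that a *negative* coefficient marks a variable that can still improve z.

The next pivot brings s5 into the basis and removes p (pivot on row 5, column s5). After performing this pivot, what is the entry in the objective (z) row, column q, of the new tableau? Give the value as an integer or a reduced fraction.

Pivot element is row 5, column s5: 7/11.
Normalize row 5: new (row 5, q) = 0/(7/11) = 0.
z-row ← z-row − (-14/11)·(new row 5): 0 − (-14/11)·0 = 0.

0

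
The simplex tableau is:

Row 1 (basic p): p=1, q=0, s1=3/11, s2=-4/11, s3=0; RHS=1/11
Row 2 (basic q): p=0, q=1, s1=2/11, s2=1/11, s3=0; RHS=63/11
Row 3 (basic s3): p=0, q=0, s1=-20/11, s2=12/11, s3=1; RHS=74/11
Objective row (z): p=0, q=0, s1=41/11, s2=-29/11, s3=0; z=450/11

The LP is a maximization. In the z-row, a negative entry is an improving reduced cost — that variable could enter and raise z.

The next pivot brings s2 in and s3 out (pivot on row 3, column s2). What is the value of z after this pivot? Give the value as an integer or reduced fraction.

343/6

Minimum ratio for s2: (74/11)/(12/11) = 37/6.
z changes by −(z-row coeff of s2)·ratio = −(-29/11)·(37/6) = 1073/66.
New z = 450/11 + (1073/66) = 343/6.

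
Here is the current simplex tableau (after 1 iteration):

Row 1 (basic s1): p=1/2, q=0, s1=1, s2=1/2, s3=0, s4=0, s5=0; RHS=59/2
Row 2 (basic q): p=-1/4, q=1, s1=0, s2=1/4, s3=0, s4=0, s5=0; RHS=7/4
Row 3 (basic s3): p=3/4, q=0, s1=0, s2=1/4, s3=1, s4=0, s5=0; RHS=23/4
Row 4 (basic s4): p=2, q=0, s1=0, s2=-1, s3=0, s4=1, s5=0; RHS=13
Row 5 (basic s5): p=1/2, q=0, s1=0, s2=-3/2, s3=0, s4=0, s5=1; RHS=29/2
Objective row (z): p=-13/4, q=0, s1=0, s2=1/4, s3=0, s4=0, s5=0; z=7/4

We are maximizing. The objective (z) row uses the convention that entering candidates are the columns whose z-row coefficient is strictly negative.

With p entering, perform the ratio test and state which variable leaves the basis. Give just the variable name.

Ratios: row 1 (s1): (59/2)/(1/2) = 59; row 2 (q): entry -1/4 ≤ 0, skip; row 3 (s3): (23/4)/(3/4) = 23/3; row 4 (s4): 13/2 = 13/2; row 5 (s5): (29/2)/(1/2) = 29.
Minimum ratio 13/2 is in the s4 row, so s4 leaves.

s4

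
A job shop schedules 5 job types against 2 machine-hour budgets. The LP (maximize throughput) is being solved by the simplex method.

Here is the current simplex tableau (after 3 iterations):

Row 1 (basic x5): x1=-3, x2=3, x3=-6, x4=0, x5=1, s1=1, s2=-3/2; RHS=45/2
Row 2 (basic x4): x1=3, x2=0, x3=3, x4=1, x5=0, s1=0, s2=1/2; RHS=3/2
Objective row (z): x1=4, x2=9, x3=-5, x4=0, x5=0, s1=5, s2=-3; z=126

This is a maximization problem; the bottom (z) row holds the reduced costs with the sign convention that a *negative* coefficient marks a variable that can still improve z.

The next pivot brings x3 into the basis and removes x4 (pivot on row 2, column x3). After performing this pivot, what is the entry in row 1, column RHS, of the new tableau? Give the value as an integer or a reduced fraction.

Pivot element is row 2, column x3: 3.
Normalize row 2: new (row 2, RHS) = (3/2)/3 = 1/2.
row 1 ← row 1 − (-6)·(new row 2): 45/2 − (-6)·(1/2) = 51/2.

51/2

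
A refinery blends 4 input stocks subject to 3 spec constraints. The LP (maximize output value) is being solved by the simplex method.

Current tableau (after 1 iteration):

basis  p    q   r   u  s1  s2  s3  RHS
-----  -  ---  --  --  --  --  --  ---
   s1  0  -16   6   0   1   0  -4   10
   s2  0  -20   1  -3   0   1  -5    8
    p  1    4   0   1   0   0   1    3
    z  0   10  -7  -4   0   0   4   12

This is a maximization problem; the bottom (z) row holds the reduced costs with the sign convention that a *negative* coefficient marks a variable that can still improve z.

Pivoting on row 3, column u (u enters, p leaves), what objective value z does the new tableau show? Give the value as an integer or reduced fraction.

Minimum ratio for u: 3/1 = 3.
z changes by −(z-row coeff of u)·ratio = −(-4)·3 = 12.
New z = 12 + 12 = 24.

24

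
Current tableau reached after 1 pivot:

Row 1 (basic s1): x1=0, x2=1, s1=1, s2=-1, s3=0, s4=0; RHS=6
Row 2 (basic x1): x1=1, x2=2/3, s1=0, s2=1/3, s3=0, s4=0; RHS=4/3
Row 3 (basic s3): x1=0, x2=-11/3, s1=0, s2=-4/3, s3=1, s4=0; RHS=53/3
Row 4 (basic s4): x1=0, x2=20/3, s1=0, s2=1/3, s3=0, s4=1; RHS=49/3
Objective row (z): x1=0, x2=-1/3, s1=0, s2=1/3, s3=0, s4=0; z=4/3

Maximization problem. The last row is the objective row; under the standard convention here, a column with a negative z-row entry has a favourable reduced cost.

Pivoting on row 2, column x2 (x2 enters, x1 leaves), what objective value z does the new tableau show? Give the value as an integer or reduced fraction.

Minimum ratio for x2: (4/3)/(2/3) = 2.
z changes by −(z-row coeff of x2)·ratio = −(-1/3)·2 = 2/3.
New z = 4/3 + (2/3) = 2.

2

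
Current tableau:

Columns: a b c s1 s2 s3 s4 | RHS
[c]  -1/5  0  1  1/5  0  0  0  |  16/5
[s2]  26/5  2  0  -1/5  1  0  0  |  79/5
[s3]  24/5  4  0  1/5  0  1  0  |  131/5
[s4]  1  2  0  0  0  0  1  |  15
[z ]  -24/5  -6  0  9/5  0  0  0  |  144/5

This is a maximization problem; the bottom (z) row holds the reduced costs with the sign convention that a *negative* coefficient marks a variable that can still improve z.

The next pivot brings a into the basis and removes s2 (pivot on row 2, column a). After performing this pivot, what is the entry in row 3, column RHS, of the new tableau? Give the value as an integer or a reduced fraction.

Pivot element is row 2, column a: 26/5.
Normalize row 2: new (row 2, RHS) = (79/5)/(26/5) = 79/26.
row 3 ← row 3 − (24/5)·(new row 2): 131/5 − (24/5)·(79/26) = 151/13.

151/13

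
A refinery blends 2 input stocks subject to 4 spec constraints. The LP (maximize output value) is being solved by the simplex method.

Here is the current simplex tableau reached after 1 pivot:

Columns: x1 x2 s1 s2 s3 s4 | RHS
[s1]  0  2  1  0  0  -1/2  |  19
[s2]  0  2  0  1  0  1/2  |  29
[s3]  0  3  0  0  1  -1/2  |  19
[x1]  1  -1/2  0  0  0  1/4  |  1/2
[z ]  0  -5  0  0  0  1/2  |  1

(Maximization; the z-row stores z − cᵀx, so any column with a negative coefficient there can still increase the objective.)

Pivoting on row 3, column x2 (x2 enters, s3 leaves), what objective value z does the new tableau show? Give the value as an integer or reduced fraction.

Minimum ratio for x2: 19/3 = 19/3.
z changes by −(z-row coeff of x2)·ratio = −(-5)·(19/3) = 95/3.
New z = 1 + (95/3) = 98/3.

98/3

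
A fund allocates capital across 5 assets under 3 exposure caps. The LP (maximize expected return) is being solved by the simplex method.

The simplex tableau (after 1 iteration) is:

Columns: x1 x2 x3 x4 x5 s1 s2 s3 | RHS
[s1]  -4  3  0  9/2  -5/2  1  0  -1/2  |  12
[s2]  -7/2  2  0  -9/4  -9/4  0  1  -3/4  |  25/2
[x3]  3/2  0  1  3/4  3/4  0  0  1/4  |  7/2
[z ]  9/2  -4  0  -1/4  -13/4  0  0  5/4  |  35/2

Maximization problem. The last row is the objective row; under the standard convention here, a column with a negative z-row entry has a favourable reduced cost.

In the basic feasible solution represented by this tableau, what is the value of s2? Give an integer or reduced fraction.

s2 is basic (row 2); its value is the RHS of that row: 25/2.

25/2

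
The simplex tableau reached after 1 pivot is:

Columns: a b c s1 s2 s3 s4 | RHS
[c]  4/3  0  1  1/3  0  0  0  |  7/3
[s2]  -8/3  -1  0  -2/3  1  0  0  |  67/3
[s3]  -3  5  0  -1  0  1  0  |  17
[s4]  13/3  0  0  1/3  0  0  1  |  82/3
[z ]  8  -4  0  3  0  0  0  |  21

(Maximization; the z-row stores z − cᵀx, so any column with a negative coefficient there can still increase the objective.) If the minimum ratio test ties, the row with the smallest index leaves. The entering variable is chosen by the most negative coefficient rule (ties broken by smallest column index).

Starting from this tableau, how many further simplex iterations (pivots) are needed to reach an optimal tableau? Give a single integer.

1

pivot: b in, s3 out → z = 173/5
No improving column remains; optimal.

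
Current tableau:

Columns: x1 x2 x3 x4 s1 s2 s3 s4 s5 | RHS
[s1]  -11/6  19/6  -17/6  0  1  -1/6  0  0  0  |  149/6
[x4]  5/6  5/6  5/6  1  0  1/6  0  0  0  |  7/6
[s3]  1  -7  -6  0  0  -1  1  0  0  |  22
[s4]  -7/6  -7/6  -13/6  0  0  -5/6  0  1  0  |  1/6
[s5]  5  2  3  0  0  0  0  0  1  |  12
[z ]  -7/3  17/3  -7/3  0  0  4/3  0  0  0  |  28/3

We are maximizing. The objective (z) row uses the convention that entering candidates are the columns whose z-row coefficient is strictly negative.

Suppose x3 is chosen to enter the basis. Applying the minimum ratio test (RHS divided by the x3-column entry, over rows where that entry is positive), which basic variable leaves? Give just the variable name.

Ratios: row 1 (s1): entry -17/6 ≤ 0, skip; row 2 (x4): (7/6)/(5/6) = 7/5; row 3 (s3): entry -6 ≤ 0, skip; row 4 (s4): entry -13/6 ≤ 0, skip; row 5 (s5): 12/3 = 4.
Minimum ratio 7/5 is in the x4 row, so x4 leaves.

x4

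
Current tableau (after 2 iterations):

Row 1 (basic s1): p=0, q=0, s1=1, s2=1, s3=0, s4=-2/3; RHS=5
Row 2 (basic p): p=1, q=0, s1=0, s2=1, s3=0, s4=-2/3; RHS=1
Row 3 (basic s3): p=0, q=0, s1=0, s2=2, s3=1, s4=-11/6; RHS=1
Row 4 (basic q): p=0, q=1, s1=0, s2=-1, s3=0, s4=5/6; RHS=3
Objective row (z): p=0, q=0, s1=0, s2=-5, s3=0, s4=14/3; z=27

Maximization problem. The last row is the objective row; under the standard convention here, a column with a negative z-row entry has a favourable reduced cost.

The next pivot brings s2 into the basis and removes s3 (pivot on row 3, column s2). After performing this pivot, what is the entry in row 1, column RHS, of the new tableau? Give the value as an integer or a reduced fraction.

9/2

Pivot element is row 3, column s2: 2.
Normalize row 3: new (row 3, RHS) = 1/2 = 1/2.
row 1 ← row 1 − 1·(new row 3): 5 − 1·(1/2) = 9/2.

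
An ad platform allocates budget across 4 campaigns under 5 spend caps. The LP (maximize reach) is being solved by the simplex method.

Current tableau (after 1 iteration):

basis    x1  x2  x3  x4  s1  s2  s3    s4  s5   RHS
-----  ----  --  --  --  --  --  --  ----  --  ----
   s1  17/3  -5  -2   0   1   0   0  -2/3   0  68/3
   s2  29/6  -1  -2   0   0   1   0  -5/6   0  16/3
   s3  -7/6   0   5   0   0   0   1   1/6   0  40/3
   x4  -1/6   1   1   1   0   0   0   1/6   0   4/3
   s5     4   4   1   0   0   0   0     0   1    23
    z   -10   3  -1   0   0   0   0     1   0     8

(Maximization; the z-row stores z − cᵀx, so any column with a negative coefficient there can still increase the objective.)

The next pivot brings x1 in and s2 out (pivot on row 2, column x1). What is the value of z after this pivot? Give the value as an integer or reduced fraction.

552/29

Minimum ratio for x1: (16/3)/(29/6) = 32/29.
z changes by −(z-row coeff of x1)·ratio = −(-10)·(32/29) = 320/29.
New z = 8 + (320/29) = 552/29.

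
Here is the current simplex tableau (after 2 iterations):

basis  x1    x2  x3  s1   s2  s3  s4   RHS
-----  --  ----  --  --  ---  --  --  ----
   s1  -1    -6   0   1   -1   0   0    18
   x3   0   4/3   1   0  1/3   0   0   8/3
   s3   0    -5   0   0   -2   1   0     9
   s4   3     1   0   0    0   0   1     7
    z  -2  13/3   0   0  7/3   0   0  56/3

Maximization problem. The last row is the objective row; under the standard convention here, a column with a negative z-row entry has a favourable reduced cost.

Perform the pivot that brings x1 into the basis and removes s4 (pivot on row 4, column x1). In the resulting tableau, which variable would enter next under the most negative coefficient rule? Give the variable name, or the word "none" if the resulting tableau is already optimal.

Pivot element 3. New z-row = old z-row − (-2)·(row 4/3).
Updated z-row coefficients: x1: 0, x2: 5, x3: 0, s1: 0, s2: 7/3, s3: 0, s4: 2/3.
No coefficient is strictly negative; the tableau after this pivot is optimal.

none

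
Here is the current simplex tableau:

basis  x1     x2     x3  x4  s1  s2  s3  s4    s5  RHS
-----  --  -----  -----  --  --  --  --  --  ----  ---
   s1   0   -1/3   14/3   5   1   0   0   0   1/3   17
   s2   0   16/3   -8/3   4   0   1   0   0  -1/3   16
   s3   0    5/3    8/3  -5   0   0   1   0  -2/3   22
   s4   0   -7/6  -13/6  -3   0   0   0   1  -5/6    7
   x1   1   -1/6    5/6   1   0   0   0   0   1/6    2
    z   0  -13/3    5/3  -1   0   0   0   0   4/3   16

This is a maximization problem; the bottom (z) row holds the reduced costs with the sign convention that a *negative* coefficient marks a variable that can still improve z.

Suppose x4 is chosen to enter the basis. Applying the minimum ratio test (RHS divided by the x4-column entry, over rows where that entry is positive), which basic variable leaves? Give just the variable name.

x1

Ratios: row 1 (s1): 17/5 = 17/5; row 2 (s2): 16/4 = 4; row 3 (s3): entry -5 ≤ 0, skip; row 4 (s4): entry -3 ≤ 0, skip; row 5 (x1): 2/1 = 2.
Minimum ratio 2 is in the x1 row, so x1 leaves.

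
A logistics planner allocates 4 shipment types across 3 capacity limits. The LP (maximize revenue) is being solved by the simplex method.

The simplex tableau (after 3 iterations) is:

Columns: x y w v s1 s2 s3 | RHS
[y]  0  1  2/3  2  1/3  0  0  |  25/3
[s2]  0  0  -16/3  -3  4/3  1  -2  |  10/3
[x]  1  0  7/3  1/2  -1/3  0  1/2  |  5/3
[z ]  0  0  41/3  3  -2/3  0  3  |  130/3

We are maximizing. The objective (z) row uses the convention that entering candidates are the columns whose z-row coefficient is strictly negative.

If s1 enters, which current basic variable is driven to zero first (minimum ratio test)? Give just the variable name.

s2

Ratios: row 1 (y): (25/3)/(1/3) = 25; row 2 (s2): (10/3)/(4/3) = 5/2; row 3 (x): entry -1/3 ≤ 0, skip.
Minimum ratio 5/2 is in the s2 row, so s2 leaves.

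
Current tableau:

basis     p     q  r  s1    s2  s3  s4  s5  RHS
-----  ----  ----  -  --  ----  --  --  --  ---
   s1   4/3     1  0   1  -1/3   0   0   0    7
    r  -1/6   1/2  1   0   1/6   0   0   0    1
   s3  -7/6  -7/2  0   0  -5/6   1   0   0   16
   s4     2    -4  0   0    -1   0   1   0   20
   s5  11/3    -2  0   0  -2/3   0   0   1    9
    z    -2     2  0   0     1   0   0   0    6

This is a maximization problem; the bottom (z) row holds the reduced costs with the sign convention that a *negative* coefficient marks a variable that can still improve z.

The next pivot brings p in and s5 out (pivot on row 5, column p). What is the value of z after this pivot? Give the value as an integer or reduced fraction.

120/11

Minimum ratio for p: 9/(11/3) = 27/11.
z changes by −(z-row coeff of p)·ratio = −(-2)·(27/11) = 54/11.
New z = 6 + (54/11) = 120/11.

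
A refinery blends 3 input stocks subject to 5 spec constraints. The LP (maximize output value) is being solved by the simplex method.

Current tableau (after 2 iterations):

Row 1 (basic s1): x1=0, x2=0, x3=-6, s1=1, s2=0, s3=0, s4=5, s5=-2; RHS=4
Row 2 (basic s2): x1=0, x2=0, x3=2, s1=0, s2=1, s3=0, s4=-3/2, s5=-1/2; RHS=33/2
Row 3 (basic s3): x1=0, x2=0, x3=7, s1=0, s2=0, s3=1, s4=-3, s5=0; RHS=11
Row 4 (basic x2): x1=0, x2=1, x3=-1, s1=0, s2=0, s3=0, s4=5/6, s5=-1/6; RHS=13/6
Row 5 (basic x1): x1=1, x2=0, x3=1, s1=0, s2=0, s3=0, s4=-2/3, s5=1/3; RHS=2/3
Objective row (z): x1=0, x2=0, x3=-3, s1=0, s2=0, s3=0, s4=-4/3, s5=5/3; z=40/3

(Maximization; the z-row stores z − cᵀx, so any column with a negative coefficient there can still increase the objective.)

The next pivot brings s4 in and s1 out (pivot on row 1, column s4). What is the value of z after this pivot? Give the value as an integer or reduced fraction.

72/5

Minimum ratio for s4: 4/5 = 4/5.
z changes by −(z-row coeff of s4)·ratio = −(-4/3)·(4/5) = 16/15.
New z = 40/3 + (16/15) = 72/5.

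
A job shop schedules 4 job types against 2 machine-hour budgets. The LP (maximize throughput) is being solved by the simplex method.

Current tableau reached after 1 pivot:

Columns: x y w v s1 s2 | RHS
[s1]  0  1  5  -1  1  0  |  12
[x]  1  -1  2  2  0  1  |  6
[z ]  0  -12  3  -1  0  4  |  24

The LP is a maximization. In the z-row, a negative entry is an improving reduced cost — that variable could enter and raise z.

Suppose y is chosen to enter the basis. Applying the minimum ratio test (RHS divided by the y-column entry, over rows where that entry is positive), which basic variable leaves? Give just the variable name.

s1

Ratios: row 1 (s1): 12/1 = 12; row 2 (x): entry -1 ≤ 0, skip.
Minimum ratio 12 is in the s1 row, so s1 leaves.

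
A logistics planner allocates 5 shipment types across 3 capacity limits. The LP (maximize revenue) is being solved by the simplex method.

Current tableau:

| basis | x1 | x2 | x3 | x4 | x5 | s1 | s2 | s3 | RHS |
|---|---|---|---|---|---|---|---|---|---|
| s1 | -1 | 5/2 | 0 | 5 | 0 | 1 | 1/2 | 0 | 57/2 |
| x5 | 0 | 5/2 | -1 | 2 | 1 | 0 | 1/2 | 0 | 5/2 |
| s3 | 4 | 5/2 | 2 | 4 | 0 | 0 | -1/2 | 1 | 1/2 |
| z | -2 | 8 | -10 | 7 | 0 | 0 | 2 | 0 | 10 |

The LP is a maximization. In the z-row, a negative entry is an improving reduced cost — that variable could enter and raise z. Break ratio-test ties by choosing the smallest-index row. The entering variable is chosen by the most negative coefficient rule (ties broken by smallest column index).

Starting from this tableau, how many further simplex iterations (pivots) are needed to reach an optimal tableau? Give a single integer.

2

pivot: x3 in, s3 out → z = 25/2
pivot: s2 in, x5 out → z = 18
No improving column remains; optimal.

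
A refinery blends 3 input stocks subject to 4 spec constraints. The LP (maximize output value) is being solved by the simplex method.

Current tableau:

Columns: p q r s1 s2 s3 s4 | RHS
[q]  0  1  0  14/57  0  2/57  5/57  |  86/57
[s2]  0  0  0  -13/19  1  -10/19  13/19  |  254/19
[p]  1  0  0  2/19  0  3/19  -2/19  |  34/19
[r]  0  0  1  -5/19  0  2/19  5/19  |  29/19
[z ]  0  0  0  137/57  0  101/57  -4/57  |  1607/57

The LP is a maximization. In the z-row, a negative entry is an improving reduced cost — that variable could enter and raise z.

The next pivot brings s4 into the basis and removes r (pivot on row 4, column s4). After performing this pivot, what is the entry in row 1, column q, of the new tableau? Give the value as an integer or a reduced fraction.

1

Pivot element is row 4, column s4: 5/19.
Normalize row 4: new (row 4, q) = 0/(5/19) = 0.
row 1 ← row 1 − (5/57)·(new row 4): 1 − (5/57)·0 = 1.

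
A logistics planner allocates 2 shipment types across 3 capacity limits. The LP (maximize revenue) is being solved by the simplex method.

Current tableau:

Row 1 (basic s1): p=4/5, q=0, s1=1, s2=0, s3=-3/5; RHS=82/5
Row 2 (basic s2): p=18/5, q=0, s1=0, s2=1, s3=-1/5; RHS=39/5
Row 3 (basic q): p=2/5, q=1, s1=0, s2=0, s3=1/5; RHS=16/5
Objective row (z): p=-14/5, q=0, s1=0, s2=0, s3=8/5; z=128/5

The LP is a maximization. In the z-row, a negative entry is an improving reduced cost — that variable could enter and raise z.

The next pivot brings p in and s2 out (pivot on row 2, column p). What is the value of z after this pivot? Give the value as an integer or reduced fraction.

95/3

Minimum ratio for p: (39/5)/(18/5) = 13/6.
z changes by −(z-row coeff of p)·ratio = −(-14/5)·(13/6) = 91/15.
New z = 128/5 + (91/15) = 95/3.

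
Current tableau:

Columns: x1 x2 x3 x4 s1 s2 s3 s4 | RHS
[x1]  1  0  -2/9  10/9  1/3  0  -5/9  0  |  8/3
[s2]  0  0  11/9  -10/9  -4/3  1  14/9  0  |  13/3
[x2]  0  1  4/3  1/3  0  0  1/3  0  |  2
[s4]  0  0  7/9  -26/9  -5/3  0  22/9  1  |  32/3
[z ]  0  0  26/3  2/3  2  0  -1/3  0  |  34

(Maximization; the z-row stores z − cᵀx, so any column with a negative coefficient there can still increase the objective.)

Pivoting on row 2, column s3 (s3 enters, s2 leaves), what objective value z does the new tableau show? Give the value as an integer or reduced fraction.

Minimum ratio for s3: (13/3)/(14/9) = 39/14.
z changes by −(z-row coeff of s3)·ratio = −(-1/3)·(39/14) = 13/14.
New z = 34 + (13/14) = 489/14.

489/14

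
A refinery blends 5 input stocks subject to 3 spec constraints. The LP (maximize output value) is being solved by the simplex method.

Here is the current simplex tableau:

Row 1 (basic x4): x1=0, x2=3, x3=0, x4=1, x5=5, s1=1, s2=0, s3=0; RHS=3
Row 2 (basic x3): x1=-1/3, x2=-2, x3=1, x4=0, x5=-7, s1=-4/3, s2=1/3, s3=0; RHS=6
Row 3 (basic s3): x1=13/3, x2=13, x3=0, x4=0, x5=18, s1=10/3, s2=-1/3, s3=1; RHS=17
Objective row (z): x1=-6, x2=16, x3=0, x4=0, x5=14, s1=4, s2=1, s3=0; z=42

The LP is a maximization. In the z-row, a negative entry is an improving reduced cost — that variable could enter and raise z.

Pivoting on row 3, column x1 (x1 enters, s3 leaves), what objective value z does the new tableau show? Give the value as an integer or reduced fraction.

Minimum ratio for x1: 17/(13/3) = 51/13.
z changes by −(z-row coeff of x1)·ratio = −(-6)·(51/13) = 306/13.
New z = 42 + (306/13) = 852/13.

852/13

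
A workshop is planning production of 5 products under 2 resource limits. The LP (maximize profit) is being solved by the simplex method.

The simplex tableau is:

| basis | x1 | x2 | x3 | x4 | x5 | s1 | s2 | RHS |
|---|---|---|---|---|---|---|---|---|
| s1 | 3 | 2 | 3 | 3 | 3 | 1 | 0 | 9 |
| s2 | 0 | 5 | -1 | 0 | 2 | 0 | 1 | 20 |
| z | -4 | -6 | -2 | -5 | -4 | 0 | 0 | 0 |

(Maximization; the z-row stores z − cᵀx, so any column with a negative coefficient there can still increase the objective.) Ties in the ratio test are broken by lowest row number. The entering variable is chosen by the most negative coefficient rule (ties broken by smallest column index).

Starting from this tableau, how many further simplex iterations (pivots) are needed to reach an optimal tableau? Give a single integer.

pivot: x2 in, s2 out → z = 24
pivot: x4 in, s1 out → z = 77/3
No improving column remains; optimal.

2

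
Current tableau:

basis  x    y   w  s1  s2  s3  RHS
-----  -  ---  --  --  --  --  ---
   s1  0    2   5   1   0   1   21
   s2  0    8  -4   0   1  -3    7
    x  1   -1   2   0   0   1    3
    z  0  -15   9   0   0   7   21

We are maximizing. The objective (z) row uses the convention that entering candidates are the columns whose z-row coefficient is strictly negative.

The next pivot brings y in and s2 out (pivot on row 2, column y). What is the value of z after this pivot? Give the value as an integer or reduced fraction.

273/8

Minimum ratio for y: 7/8 = 7/8.
z changes by −(z-row coeff of y)·ratio = −(-15)·(7/8) = 105/8.
New z = 21 + (105/8) = 273/8.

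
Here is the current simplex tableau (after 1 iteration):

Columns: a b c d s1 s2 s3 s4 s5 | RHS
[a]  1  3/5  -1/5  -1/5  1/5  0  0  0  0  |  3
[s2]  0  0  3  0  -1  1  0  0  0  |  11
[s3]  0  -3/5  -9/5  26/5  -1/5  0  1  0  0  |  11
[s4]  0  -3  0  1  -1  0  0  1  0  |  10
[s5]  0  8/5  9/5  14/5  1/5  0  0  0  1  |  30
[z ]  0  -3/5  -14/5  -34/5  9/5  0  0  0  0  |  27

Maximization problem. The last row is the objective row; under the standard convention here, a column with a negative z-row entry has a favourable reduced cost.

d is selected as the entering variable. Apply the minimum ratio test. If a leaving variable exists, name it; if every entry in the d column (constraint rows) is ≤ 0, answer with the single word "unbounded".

s3

Ratios: row 1 (a): entry -1/5 ≤ 0, skip; row 2 (s2): entry 0 ≤ 0, skip; row 3 (s3): 11/(26/5) = 55/26; row 4 (s4): 10/1 = 10; row 5 (s5): 30/(14/5) = 75/7.
Minimum ratio is in the s3 row, so s3 leaves.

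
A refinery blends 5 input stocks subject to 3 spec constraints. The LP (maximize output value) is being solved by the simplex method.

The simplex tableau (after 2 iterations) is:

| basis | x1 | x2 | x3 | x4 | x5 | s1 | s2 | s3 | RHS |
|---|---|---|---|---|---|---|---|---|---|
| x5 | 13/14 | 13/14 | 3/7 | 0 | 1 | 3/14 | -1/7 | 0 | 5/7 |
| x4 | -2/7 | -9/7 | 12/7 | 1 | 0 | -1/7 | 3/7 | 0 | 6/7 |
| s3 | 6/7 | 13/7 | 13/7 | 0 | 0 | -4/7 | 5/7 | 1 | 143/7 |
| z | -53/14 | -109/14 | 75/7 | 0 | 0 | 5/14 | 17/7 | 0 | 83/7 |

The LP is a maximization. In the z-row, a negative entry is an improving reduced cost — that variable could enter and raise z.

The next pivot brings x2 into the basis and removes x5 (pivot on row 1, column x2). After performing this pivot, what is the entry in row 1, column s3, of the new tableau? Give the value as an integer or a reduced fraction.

0

Pivot element is row 1, column x2: 13/14.
Normalize row 1: new (row 1, s3) = 0/(13/14) = 0.
Row 1 is the pivot row, so the entry is 0.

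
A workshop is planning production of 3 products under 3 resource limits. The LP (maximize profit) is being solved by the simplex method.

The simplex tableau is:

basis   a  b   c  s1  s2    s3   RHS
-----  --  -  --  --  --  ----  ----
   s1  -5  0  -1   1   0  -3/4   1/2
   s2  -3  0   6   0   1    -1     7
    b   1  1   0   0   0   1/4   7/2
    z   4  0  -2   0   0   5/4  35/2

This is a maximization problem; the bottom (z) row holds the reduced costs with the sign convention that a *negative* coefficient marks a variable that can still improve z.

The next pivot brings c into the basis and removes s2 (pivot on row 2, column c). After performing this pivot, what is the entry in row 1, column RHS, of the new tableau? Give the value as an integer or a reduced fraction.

5/3

Pivot element is row 2, column c: 6.
Normalize row 2: new (row 2, RHS) = 7/6 = 7/6.
row 1 ← row 1 − (-1)·(new row 2): 1/2 − (-1)·(7/6) = 5/3.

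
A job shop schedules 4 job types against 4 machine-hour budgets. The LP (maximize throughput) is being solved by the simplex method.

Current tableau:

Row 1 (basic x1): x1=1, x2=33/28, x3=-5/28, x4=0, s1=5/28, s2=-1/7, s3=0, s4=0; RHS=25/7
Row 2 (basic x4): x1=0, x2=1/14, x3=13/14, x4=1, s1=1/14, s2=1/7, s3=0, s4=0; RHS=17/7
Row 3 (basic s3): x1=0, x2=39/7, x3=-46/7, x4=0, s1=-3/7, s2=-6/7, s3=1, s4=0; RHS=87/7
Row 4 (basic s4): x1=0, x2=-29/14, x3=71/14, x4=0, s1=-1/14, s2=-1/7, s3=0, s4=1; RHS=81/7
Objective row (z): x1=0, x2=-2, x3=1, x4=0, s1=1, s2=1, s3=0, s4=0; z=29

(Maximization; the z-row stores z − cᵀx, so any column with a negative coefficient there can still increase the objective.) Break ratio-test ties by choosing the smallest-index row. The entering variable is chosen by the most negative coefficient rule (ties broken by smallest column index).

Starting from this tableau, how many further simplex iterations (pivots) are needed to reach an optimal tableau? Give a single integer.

2

pivot: x2 in, s3 out → z = 435/13
pivot: x3 in, x1 out → z = 932/27
No improving column remains; optimal.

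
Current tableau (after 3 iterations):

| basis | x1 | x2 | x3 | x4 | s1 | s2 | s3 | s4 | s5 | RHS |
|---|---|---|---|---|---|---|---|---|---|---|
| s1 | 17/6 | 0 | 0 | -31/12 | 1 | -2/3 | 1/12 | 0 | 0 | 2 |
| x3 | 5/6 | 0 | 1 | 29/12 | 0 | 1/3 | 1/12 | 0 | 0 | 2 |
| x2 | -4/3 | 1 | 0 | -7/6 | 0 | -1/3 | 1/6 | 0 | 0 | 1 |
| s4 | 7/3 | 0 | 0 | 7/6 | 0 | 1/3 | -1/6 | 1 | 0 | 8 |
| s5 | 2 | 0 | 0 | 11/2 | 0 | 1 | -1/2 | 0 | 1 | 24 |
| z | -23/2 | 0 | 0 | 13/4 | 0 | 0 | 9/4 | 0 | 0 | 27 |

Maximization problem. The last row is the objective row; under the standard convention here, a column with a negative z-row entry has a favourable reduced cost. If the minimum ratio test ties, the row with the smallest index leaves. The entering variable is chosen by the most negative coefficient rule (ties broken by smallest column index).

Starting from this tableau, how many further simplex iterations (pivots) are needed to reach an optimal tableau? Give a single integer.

3

pivot: x1 in, s1 out → z = 597/17
pivot: x4 in, x3 out → z = 115/3
pivot: s2 in, x4 out → z = 127/3
No improving column remains; optimal.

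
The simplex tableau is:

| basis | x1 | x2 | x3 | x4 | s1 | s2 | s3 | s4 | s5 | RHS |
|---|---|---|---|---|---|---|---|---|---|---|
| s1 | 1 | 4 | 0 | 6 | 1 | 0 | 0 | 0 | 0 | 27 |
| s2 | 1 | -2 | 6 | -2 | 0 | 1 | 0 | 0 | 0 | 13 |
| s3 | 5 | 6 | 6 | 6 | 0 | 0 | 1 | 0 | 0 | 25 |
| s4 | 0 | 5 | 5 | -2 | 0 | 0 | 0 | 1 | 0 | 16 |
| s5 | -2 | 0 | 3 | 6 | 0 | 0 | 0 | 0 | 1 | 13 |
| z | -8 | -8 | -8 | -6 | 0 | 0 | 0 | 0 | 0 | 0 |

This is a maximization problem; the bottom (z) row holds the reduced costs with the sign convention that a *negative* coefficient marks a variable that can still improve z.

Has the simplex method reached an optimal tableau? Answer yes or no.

Column x1 has objective-row coefficient -8, which is negative; an improving pivot exists, so not yet optimal.

no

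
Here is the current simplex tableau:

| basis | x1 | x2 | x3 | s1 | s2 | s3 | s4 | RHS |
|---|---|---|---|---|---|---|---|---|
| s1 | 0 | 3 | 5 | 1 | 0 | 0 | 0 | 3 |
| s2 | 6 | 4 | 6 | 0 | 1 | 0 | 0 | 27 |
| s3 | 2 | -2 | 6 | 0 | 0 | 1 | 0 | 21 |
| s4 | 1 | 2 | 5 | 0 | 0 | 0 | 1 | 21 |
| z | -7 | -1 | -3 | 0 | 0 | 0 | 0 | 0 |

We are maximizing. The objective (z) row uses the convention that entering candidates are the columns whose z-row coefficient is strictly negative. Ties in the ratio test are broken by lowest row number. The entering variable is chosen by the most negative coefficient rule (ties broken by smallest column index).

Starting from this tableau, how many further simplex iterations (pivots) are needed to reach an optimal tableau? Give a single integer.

pivot: x1 in, s2 out → z = 63/2
No improving column remains; optimal.

1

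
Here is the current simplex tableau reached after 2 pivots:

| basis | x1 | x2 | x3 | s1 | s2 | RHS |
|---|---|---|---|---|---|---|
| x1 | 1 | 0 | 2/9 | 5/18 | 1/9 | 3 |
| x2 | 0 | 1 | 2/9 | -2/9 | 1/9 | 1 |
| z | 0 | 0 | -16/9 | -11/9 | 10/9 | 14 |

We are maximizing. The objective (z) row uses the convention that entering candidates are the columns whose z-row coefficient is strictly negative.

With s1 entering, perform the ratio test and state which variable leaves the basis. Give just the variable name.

x1

Ratios: row 1 (x1): 3/(5/18) = 54/5; row 2 (x2): entry -2/9 ≤ 0, skip.
Minimum ratio 54/5 is in the x1 row, so x1 leaves.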